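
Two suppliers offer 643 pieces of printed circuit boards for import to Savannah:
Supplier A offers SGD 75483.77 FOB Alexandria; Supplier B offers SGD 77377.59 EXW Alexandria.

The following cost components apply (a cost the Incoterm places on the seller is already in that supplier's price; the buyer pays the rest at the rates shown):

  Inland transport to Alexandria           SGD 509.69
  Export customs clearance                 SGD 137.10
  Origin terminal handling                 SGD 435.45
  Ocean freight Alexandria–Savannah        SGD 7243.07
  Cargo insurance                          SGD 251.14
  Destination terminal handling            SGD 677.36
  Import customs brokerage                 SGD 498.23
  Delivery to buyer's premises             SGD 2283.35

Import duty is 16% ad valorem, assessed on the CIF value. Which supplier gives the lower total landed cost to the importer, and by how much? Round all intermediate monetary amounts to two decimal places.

Supplier A is cheaper by SGD 3452.23

Supplier A (FOB):
CIF value = FOB price + freight + insurance = 75483.77 + 7243.07 + 251.14 = 82977.98
Import duty = 82977.98 × 16% = 13276.48
Buyer bears (A): 7243.07 + 251.14 + 677.36 + 498.23 + 2283.35 = 10953.15
Landed cost (A) = invoice 75483.77 + 10953.15 + duty 13276.48 = 99713.40
Supplier B (EXW):
CIF value = EXW price + inland to port + export clearance + origin terminal + freight + insurance = 77377.59 + 509.69 + 137.10 + 435.45 + 7243.07 + 251.14 = 85954.04
Import duty = 85954.04 × 16% = 13752.65
Buyer bears (B): 509.69 + 137.10 + 435.45 + 7243.07 + 251.14 + 677.36 + 498.23 + 2283.35 = 12035.39
Landed cost (B) = invoice 77377.59 + 12035.39 + duty 13752.65 = 103165.63
Difference = |99713.40 − 103165.63| = 3452.23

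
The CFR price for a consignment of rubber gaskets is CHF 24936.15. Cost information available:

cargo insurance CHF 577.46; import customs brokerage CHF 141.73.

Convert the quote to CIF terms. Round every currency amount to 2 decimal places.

CIF price: CHF 25513.61

Not relevant to the conversion: brokerage — on the buyer under both terms; not part of either seller's price.
From CFR to CIF, the seller additionally bears: insurance.
CIF price = 24936.15 + 577.46 = 25513.61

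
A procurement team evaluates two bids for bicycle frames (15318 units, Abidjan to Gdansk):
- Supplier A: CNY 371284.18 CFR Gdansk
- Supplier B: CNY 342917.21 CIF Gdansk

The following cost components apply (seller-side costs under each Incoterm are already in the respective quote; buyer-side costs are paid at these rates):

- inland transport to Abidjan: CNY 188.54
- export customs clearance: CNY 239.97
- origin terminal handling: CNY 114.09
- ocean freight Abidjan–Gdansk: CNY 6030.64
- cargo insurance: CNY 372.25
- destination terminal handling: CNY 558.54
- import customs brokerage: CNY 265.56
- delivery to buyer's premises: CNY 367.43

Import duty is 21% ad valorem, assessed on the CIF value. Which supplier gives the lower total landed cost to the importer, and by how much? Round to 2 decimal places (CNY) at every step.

Supplier A (CFR):
CIF value = CFR price + insurance = 371284.18 + 372.25 = 371656.43
Import duty = 371656.43 × 21% = 78047.85
Buyer bears (A): 372.25 + 558.54 + 265.56 + 367.43 = 1563.78
Landed cost (A) = invoice 371284.18 + 1563.78 + duty 78047.85 = 450895.81
Supplier B (CIF):
The CIF price already equals the CIF value: 342917.21
Import duty = 342917.21 × 21% = 72012.61
Buyer bears (B): 558.54 + 265.56 + 367.43 = 1191.53
Landed cost (B) = invoice 342917.21 + 1191.53 + duty 72012.61 = 416121.35
Difference = |450895.81 − 416121.35| = 34774.46

Supplier B is cheaper by CNY 34774.46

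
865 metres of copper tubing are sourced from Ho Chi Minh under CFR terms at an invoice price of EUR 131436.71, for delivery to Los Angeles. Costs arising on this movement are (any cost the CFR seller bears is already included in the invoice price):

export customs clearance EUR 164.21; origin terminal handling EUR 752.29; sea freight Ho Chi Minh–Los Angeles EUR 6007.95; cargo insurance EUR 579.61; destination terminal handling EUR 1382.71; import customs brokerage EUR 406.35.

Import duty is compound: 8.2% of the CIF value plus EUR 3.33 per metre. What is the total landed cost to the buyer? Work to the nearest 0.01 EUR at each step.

Total landed cost: EUR 147511.17

CFR: the seller pays costs through ocean freight to the destination port, but not insurance.
Already in the invoice (seller's account under CFR): export clearance, origin terminal, freight — exclude.
CIF value = CFR price + insurance = 131436.71 + 579.61 = 132016.32
Ad valorem component: 132016.32 × 8.2% = 10825.34
Specific component: 865 × 3.33 = 2880.45
Import duty = 10825.34 + 2880.45 = 13705.79
Buyer bears: insurance 579.61 + destination terminal 1382.71 + brokerage 406.35 + duty 13705.79 = 16074.46
Landed cost = invoice 131436.71 + 16074.46 = 147511.17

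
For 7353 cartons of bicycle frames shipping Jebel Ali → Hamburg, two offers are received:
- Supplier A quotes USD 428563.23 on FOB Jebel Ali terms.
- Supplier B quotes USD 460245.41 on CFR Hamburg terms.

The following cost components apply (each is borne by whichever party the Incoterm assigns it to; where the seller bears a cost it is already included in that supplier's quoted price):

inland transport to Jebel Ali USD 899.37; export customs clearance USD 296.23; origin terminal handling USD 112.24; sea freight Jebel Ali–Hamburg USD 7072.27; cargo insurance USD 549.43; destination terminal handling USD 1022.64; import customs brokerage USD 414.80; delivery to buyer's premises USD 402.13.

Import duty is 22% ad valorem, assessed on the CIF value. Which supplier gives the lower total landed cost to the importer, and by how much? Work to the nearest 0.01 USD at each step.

Supplier A is cheaper by USD 30024.09

Supplier A (FOB):
CIF value = FOB price + freight + insurance = 428563.23 + 7072.27 + 549.43 = 436184.93
Import duty = 436184.93 × 22% = 95960.68
Buyer bears (A): 7072.27 + 549.43 + 1022.64 + 414.80 + 402.13 = 9461.27
Landed cost (A) = invoice 428563.23 + 9461.27 + duty 95960.68 = 533985.18
Supplier B (CFR):
CIF value = CFR price + insurance = 460245.41 + 549.43 = 460794.84
Import duty = 460794.84 × 22% = 101374.86
Buyer bears (B): 549.43 + 1022.64 + 414.80 + 402.13 = 2389.00
Landed cost (B) = invoice 460245.41 + 2389.00 + duty 101374.86 = 564009.27
Difference = |533985.18 − 564009.27| = 30024.09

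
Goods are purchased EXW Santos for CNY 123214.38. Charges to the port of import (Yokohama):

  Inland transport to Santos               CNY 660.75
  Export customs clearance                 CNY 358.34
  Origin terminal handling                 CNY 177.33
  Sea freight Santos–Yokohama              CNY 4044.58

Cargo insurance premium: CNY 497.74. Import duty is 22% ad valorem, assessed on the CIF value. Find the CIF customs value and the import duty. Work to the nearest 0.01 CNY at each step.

CIF = EXW price + pre-shipment costs + freight + insurance
CIF = 123214.38 + 660.75 + 358.34 + 177.33 + 4044.58 + 497.74 = 128953.12
Import duty = 128953.12 × 22% = 28369.69

CIF value: CNY 128953.12; import duty: CNY 28369.69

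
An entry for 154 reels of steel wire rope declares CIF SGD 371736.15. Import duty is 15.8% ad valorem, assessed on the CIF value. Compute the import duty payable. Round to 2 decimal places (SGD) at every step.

Import duty: SGD 58734.31

Import duty = 371736.15 × 15.8% = 58734.31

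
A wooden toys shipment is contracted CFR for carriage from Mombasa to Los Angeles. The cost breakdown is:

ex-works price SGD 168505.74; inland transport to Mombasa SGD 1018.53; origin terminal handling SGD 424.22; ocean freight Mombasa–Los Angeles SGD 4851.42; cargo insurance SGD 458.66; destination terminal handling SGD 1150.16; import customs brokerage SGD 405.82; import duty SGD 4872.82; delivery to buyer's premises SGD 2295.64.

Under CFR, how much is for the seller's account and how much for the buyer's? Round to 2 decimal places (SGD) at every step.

Seller: SGD 174799.91; buyer: SGD 9183.10

CFR: the seller pays costs through ocean freight to the destination port, but not insurance.
Seller's account: goods 168505.74 + inland to port 1018.53 + origin terminal 424.22 + freight 4851.42 = 174799.91
Buyer's account: insurance 458.66 + destination terminal 1150.16 + brokerage 405.82 + duty 4872.82 + delivery 2295.64 = 9183.10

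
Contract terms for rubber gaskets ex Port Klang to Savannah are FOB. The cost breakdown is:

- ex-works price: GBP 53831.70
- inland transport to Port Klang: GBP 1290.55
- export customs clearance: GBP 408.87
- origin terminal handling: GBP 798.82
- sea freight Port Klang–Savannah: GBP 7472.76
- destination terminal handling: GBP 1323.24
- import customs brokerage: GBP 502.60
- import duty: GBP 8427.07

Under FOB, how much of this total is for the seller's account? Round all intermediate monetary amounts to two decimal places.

FOB: the seller bears costs until goods are on board at the origin port; the buyer bears freight, insurance and all costs thereafter.
Seller's account: goods 53831.70 + inland to port 1290.55 + export clearance 408.87 + origin terminal 798.82 = 56329.94
Buyer's account: freight 7472.76 + destination terminal 1323.24 + brokerage 502.60 + duty 8427.07 = 17725.67

Seller's account: GBP 56329.94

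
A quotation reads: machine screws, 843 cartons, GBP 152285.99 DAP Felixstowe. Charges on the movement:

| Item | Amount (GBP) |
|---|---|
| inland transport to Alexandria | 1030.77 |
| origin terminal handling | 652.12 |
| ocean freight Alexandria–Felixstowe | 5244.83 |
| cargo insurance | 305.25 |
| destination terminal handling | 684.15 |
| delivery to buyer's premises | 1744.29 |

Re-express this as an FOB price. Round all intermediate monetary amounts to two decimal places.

FOB price: GBP 144307.47

Not relevant to the conversion: origin terminal, inland to port — on the seller under both DAP and FOB; already in the DAP price and stays in the FOB price.
From DAP to FOB, the seller no longer bears: freight, insurance, destination terminal, delivery.
FOB price = 152285.99 − 5244.83 − 305.25 − 684.15 − 1744.29 = 144307.47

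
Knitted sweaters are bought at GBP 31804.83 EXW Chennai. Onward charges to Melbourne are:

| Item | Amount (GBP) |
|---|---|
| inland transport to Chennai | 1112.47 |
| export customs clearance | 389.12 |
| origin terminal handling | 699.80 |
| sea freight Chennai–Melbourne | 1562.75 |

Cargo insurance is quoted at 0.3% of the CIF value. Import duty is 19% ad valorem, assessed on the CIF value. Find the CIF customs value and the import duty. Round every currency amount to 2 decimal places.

CIF value: GBP 35676.00; import duty: GBP 6778.44

Let C be the CIF value. C = EXW price + pre-shipment costs + freight + 0.3% × C
C − 0.3% × C = 31804.83 + 1112.47 + 389.12 + 699.80 + 1562.75
0.997 × C = 35568.97
C = 35568.97 / 0.997 = 35676.00
Insurance premium = 0.3% × 35676.00 = 107.03
Import duty = 35676.00 × 19% = 6778.44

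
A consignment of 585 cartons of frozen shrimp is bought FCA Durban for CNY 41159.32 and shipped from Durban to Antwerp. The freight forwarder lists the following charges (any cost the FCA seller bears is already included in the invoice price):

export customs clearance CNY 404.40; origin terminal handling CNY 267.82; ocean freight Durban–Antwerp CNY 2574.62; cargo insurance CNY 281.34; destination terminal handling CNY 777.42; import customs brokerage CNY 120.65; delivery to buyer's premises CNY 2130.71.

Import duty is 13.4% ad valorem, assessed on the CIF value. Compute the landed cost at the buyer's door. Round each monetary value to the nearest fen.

Total landed cost: CNY 53245.82

FCA: the seller delivers export-cleared goods to the carrier; the buyer bears costs from that point.
Already in the invoice (seller's account under FCA): export clearance — exclude.
CIF value = FCA price + origin terminal + freight + insurance = 41159.32 + 267.82 + 2574.62 + 281.34 = 44283.10
Import duty = 44283.10 × 13.4% = 5933.94
Buyer bears: origin terminal 267.82 + freight 2574.62 + insurance 281.34 + destination terminal 777.42 + brokerage 120.65 + delivery 2130.71 + duty 5933.94 = 12086.50
Landed cost = invoice 41159.32 + 12086.50 = 53245.82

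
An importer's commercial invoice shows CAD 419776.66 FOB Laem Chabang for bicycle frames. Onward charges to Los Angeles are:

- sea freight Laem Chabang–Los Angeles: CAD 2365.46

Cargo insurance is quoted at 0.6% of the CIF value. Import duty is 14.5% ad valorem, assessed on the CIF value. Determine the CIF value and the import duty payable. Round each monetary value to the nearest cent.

CIF value: CAD 424690.26; import duty: CAD 61580.09

Let C be the CIF value. C = FOB price + freight + 0.6% × C
C − 0.6% × C = 419776.66 + 2365.46
0.994 × C = 422142.12
C = 422142.12 / 0.994 = 424690.26
Insurance premium = 0.6% × 424690.26 = 2548.14
Import duty = 424690.26 × 14.5% = 61580.09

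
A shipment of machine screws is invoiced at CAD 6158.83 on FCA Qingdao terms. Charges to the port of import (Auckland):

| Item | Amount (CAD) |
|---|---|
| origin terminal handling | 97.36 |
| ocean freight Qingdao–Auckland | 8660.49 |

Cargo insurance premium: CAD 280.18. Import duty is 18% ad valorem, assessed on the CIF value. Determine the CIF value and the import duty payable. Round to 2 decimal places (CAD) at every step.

CIF value: CAD 15196.86; import duty: CAD 2735.43

CIF = FCA price + pre-shipment costs + freight + insurance
CIF = 6158.83 + 97.36 + 8660.49 + 280.18 = 15196.86
Import duty = 15196.86 × 18% = 2735.43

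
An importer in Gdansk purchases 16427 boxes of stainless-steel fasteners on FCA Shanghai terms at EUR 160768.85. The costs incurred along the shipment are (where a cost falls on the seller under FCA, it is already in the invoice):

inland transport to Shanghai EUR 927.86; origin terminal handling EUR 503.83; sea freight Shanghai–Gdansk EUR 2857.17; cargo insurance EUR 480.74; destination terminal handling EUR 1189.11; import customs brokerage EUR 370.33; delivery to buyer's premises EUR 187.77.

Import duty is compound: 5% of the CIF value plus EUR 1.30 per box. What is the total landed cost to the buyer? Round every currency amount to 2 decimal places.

Total landed cost: EUR 195943.43

FCA: the seller delivers export-cleared goods to the carrier; the buyer bears costs from that point.
Already in the invoice (seller's account under FCA): inland to port — exclude.
CIF value = FCA price + origin terminal + freight + insurance = 160768.85 + 503.83 + 2857.17 + 480.74 = 164610.59
Ad valorem component: 164610.59 × 5% = 8230.53
Specific component: 16427 × 1.30 = 21355.10
Import duty = 8230.53 + 21355.10 = 29585.63
Buyer bears: origin terminal 503.83 + freight 2857.17 + insurance 480.74 + destination terminal 1189.11 + brokerage 370.33 + delivery 187.77 + duty 29585.63 = 35174.58
Landed cost = invoice 160768.85 + 35174.58 = 195943.43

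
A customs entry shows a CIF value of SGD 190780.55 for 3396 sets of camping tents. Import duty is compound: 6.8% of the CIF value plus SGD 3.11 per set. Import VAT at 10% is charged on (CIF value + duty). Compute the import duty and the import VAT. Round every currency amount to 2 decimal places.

Import duty: SGD 23534.64; import VAT: SGD 21431.52

Ad valorem component: 190780.55 × 6.8% = 12973.08
Specific component: 3396 × 3.11 = 10561.56
Import duty = 12973.08 + 10561.56 = 23534.64
VAT base = CIF + duty = 190780.55 + 23534.64 = 214315.19
Import VAT = 214315.19 × 10% = 21431.52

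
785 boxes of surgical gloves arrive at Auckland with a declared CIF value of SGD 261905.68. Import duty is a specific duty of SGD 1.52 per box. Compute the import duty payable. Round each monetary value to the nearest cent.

Import duty = 785 × 1.52 = 1193.20

Import duty: SGD 1193.20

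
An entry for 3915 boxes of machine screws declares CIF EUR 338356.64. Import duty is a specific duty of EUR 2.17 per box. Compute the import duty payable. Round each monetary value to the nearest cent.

Import duty: EUR 8495.55

Import duty = 3915 × 2.17 = 8495.55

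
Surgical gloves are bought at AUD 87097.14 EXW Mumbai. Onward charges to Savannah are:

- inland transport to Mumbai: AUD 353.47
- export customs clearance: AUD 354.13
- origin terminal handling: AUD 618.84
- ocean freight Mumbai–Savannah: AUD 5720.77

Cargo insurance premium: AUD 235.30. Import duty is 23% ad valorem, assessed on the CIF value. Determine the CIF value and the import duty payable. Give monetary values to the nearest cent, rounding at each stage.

CIF = EXW price + pre-shipment costs + freight + insurance
CIF = 87097.14 + 353.47 + 354.13 + 618.84 + 5720.77 + 235.30 = 94379.65
Import duty = 94379.65 × 23% = 21707.32

CIF value: AUD 94379.65; import duty: AUD 21707.32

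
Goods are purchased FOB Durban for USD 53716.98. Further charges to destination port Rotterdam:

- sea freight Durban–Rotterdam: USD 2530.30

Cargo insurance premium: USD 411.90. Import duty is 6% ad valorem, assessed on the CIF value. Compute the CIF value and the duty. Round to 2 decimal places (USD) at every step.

CIF = FOB price + freight + insurance
CIF = 53716.98 + 2530.30 + 411.90 = 56659.18
Import duty = 56659.18 × 6% = 3399.55

CIF value: USD 56659.18; import duty: USD 3399.55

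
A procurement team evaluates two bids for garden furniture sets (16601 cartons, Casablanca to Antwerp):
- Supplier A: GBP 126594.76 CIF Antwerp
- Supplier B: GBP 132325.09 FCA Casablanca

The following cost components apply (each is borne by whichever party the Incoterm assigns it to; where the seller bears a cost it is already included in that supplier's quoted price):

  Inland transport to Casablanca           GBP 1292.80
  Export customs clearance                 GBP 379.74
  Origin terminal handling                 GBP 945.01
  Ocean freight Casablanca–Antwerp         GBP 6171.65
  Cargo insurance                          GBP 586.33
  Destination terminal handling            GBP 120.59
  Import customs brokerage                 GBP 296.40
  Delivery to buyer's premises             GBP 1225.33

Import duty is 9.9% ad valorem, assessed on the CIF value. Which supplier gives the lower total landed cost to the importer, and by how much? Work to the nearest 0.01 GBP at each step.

Supplier A (CIF):
The CIF price already equals the CIF value: 126594.76
Import duty = 126594.76 × 9.9% = 12532.88
Buyer bears (A): 120.59 + 296.40 + 1225.33 = 1642.32
Landed cost (A) = invoice 126594.76 + 1642.32 + duty 12532.88 = 140769.96
Supplier B (FCA):
CIF value = FCA price + origin terminal + freight + insurance = 132325.09 + 945.01 + 6171.65 + 586.33 = 140028.08
Import duty = 140028.08 × 9.9% = 13862.78
Buyer bears (B): 945.01 + 6171.65 + 586.33 + 120.59 + 296.40 + 1225.33 = 9345.31
Landed cost (B) = invoice 132325.09 + 9345.31 + duty 13862.78 = 155533.18
Difference = |140769.96 − 155533.18| = 14763.22

Supplier A is cheaper by GBP 14763.22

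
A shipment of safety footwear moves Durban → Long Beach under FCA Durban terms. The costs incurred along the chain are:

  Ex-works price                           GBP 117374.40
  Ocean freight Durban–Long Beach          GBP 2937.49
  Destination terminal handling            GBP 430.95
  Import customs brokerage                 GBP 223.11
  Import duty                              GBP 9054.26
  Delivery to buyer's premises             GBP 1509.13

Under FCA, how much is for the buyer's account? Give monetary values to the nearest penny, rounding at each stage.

Buyer's account: GBP 14154.94

FCA: the seller delivers export-cleared goods to the carrier; the buyer bears costs from that point.
Seller's account: goods 117374.40 = 117374.40
Buyer's account: freight 2937.49 + destination terminal 430.95 + brokerage 223.11 + duty 9054.26 + delivery 1509.13 = 14154.94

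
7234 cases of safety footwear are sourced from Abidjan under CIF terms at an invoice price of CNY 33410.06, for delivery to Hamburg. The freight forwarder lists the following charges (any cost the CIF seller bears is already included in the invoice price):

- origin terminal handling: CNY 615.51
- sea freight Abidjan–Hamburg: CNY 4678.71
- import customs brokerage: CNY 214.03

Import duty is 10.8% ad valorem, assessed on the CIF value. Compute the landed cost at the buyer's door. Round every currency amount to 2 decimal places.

Total landed cost: CNY 37232.38

CIF: the seller pays costs through ocean freight and marine insurance to the destination port.
Already in the invoice (seller's account under CIF): origin terminal, freight — exclude.
The CIF price already equals the CIF value: 33410.06
Import duty = 33410.06 × 10.8% = 3608.29
Buyer bears: brokerage 214.03 + duty 3608.29 = 3822.32
Landed cost = invoice 33410.06 + 3822.32 = 37232.38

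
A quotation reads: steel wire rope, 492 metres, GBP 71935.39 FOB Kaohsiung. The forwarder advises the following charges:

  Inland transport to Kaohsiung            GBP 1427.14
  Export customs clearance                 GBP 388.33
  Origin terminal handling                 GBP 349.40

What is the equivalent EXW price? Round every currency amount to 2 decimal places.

From FOB to EXW, the seller no longer bears: inland to port, export clearance, origin terminal.
EXW price = 71935.39 − 1427.14 − 388.33 − 349.40 = 69770.52

EXW price: GBP 69770.52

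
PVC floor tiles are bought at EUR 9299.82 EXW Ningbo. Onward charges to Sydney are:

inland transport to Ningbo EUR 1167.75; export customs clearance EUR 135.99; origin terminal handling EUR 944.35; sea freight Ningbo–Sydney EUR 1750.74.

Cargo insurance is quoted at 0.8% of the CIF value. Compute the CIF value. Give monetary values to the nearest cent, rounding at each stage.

Let C be the CIF value. C = EXW price + pre-shipment costs + freight + 0.8% × C
C − 0.8% × C = 9299.82 + 1167.75 + 135.99 + 944.35 + 1750.74
0.992 × C = 13298.65
C = 13298.65 / 0.992 = 13405.90
Insurance premium = 0.8% × 13405.90 = 107.25

CIF value: EUR 13405.90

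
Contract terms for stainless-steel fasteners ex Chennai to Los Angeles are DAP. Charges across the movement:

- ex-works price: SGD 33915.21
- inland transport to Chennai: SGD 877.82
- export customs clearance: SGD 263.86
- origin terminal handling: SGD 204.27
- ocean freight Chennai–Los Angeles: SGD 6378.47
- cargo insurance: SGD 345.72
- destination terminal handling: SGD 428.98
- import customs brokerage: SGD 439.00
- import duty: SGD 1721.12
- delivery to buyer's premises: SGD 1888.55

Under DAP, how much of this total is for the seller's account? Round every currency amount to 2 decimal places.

DAP: the seller bears all costs to the named destination except import duty and clearance.
Seller's account: goods 33915.21 + inland to port 877.82 + export clearance 263.86 + origin terminal 204.27 + freight 6378.47 + insurance 345.72 + destination terminal 428.98 + delivery 1888.55 = 44302.88
Buyer's account: brokerage 439.00 + duty 1721.12 = 2160.12

Seller's account: SGD 44302.88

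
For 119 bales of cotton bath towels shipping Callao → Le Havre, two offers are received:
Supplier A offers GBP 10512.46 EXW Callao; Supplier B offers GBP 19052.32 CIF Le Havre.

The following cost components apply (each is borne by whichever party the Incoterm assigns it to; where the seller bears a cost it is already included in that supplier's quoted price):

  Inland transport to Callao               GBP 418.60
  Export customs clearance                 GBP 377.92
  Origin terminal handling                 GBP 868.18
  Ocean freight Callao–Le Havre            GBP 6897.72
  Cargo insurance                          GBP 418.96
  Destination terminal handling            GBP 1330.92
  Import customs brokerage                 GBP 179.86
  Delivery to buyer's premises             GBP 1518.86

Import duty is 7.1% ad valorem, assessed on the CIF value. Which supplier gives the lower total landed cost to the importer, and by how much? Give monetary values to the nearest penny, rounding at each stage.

Supplier B is cheaper by GBP 472.87

Supplier A (EXW):
CIF value = EXW price + inland to port + export clearance + origin terminal + freight + insurance = 10512.46 + 418.60 + 377.92 + 868.18 + 6897.72 + 418.96 = 19493.84
Import duty = 19493.84 × 7.1% = 1384.06
Buyer bears (A): 418.60 + 377.92 + 868.18 + 6897.72 + 418.96 + 1330.92 + 179.86 + 1518.86 = 12011.02
Landed cost (A) = invoice 10512.46 + 12011.02 + duty 1384.06 = 23907.54
Supplier B (CIF):
The CIF price already equals the CIF value: 19052.32
Import duty = 19052.32 × 7.1% = 1352.71
Buyer bears (B): 1330.92 + 179.86 + 1518.86 = 3029.64
Landed cost (B) = invoice 19052.32 + 3029.64 + duty 1352.71 = 23434.67
Difference = |23907.54 − 23434.67| = 472.87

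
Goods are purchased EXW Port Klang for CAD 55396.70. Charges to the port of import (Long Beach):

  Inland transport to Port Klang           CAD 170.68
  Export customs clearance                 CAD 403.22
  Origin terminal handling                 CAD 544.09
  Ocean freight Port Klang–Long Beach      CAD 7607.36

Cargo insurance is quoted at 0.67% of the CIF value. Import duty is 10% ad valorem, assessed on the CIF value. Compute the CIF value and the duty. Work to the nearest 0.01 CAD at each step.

CIF value: CAD 64554.57; import duty: CAD 6455.46

Let C be the CIF value. C = EXW price + pre-shipment costs + freight + 0.67% × C
C − 0.67% × C = 55396.70 + 170.68 + 403.22 + 544.09 + 7607.36
0.9933 × C = 64122.05
C = 64122.05 / 0.9933 = 64554.57
Insurance premium = 0.67% × 64554.57 = 432.52
Import duty = 64554.57 × 10% = 6455.46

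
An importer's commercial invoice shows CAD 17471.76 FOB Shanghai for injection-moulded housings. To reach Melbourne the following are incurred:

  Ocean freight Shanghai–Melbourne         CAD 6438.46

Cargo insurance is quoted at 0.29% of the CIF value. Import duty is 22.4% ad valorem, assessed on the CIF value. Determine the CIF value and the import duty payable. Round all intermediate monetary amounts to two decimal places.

Let C be the CIF value. C = FOB price + freight + 0.29% × C
C − 0.29% × C = 17471.76 + 6438.46
0.9971 × C = 23910.22
C = 23910.22 / 0.9971 = 23979.76
Insurance premium = 0.29% × 23979.76 = 69.54
Import duty = 23979.76 × 22.4% = 5371.47

CIF value: CAD 23979.76; import duty: CAD 5371.47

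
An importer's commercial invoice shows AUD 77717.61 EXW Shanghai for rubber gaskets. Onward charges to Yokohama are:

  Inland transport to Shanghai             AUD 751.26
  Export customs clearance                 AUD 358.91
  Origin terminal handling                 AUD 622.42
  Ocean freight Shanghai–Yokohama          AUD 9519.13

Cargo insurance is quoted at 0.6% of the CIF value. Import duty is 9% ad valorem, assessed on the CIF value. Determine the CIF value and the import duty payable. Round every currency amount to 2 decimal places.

Let C be the CIF value. C = EXW price + pre-shipment costs + freight + 0.6% × C
C − 0.6% × C = 77717.61 + 751.26 + 358.91 + 622.42 + 9519.13
0.994 × C = 88969.33
C = 88969.33 / 0.994 = 89506.37
Insurance premium = 0.6% × 89506.37 = 537.04
Import duty = 89506.37 × 9% = 8055.57

CIF value: AUD 89506.37; import duty: AUD 8055.57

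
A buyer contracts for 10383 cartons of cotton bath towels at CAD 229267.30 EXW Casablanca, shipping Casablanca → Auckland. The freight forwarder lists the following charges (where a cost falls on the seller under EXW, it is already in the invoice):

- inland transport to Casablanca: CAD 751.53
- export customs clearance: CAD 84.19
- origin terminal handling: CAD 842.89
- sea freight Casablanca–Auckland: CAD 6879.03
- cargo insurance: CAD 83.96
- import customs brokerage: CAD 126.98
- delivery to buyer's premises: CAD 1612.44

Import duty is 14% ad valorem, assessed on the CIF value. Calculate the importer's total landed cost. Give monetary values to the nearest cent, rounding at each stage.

EXW: the seller makes goods available at their premises; the buyer bears all onward costs.
CIF value = EXW price + inland to port + export clearance + origin terminal + freight + insurance = 229267.30 + 751.53 + 84.19 + 842.89 + 6879.03 + 83.96 = 237908.90
Import duty = 237908.90 × 14% = 33307.25
Buyer bears: inland to port 751.53 + export clearance 84.19 + origin terminal 842.89 + freight 6879.03 + insurance 83.96 + brokerage 126.98 + delivery 1612.44 + duty 33307.25 = 43688.27
Landed cost = invoice 229267.30 + 43688.27 = 272955.57

Total landed cost: CAD 272955.57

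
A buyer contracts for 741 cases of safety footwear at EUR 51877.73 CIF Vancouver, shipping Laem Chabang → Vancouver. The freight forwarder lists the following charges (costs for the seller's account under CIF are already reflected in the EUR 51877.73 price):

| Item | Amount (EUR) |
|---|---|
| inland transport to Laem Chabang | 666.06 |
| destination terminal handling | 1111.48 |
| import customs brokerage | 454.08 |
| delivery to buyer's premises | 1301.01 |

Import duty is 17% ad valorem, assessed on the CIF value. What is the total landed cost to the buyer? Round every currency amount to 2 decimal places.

CIF: the seller pays costs through ocean freight and marine insurance to the destination port.
Already in the invoice (seller's account under CIF): inland to port — exclude.
The CIF price already equals the CIF value: 51877.73
Import duty = 51877.73 × 17% = 8819.21
Buyer bears: destination terminal 1111.48 + brokerage 454.08 + delivery 1301.01 + duty 8819.21 = 11685.78
Landed cost = invoice 51877.73 + 11685.78 = 63563.51

Total landed cost: EUR 63563.51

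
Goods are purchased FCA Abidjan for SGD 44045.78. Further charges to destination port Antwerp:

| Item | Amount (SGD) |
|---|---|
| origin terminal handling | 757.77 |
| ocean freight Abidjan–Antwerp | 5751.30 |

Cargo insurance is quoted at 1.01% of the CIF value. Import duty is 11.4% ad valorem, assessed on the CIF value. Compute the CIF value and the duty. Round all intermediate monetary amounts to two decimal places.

CIF value: SGD 51070.66; import duty: SGD 5822.06

Let C be the CIF value. C = FCA price + pre-shipment costs + freight + 1.01% × C
C − 1.01% × C = 44045.78 + 757.77 + 5751.30
0.9899 × C = 50554.85
C = 50554.85 / 0.9899 = 51070.66
Insurance premium = 1.01% × 51070.66 = 515.81
Import duty = 51070.66 × 11.4% = 5822.06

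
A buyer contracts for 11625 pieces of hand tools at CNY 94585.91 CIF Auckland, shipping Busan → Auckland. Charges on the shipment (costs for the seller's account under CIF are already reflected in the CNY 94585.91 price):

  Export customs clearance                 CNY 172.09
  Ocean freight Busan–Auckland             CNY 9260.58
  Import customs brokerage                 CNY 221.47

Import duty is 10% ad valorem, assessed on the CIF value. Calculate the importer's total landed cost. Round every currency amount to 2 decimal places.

Total landed cost: CNY 104265.97

CIF: the seller pays costs through ocean freight and marine insurance to the destination port.
Already in the invoice (seller's account under CIF): export clearance, freight — exclude.
The CIF price already equals the CIF value: 94585.91
Import duty = 94585.91 × 10% = 9458.59
Buyer bears: brokerage 221.47 + duty 9458.59 = 9680.06
Landed cost = invoice 94585.91 + 9680.06 = 104265.97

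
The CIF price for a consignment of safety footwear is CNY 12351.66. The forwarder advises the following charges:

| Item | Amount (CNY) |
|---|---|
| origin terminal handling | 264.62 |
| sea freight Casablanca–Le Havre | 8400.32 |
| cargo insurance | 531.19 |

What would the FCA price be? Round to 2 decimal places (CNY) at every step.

FCA price: CNY 3155.53

From CIF to FCA, the seller no longer bears: origin terminal, freight, insurance.
FCA price = 12351.66 − 264.62 − 8400.32 − 531.19 = 3155.53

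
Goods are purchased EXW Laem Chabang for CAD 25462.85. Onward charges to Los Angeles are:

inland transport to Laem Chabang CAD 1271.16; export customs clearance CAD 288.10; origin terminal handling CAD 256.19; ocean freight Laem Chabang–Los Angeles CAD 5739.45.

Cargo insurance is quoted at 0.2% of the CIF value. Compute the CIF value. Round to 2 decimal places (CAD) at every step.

Let C be the CIF value. C = EXW price + pre-shipment costs + freight + 0.2% × C
C − 0.2% × C = 25462.85 + 1271.16 + 288.10 + 256.19 + 5739.45
0.998 × C = 33017.75
C = 33017.75 / 0.998 = 33083.92
Insurance premium = 0.2% × 33083.92 = 66.17

CIF value: CAD 33083.92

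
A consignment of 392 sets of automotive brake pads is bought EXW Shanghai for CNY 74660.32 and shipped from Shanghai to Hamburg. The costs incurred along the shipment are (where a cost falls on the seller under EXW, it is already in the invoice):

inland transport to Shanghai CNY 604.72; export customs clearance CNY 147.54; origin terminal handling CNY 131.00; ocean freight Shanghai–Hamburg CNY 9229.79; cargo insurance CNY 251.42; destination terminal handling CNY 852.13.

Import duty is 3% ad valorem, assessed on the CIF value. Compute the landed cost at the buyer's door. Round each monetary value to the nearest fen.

EXW: the seller makes goods available at their premises; the buyer bears all onward costs.
CIF value = EXW price + inland to port + export clearance + origin terminal + freight + insurance = 74660.32 + 604.72 + 147.54 + 131.00 + 9229.79 + 251.42 = 85024.79
Import duty = 85024.79 × 3% = 2550.74
Buyer bears: inland to port 604.72 + export clearance 147.54 + origin terminal 131.00 + freight 9229.79 + insurance 251.42 + destination terminal 852.13 + duty 2550.74 = 13767.34
Landed cost = invoice 74660.32 + 13767.34 = 88427.66

Total landed cost: CNY 88427.66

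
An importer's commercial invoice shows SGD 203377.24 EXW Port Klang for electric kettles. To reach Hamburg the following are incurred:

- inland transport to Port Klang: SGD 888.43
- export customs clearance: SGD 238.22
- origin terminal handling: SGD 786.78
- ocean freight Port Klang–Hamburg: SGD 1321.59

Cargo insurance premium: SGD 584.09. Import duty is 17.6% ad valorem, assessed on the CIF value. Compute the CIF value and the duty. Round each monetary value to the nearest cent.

CIF value: SGD 207196.35; import duty: SGD 36466.56

CIF = EXW price + pre-shipment costs + freight + insurance
CIF = 203377.24 + 888.43 + 238.22 + 786.78 + 1321.59 + 584.09 = 207196.35
Import duty = 207196.35 × 17.6% = 36466.56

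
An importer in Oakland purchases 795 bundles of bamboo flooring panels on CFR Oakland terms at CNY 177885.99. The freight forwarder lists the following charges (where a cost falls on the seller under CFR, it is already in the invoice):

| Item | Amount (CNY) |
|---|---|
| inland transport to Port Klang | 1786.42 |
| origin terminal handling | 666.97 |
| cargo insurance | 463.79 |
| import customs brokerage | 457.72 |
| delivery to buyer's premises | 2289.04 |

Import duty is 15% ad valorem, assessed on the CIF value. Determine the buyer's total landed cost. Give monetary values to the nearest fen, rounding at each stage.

Total landed cost: CNY 207849.01

CFR: the seller pays costs through ocean freight to the destination port, but not insurance.
Already in the invoice (seller's account under CFR): inland to port, origin terminal — exclude.
CIF value = CFR price + insurance = 177885.99 + 463.79 = 178349.78
Import duty = 178349.78 × 15% = 26752.47
Buyer bears: insurance 463.79 + brokerage 457.72 + delivery 2289.04 + duty 26752.47 = 29963.02
Landed cost = invoice 177885.99 + 29963.02 = 207849.01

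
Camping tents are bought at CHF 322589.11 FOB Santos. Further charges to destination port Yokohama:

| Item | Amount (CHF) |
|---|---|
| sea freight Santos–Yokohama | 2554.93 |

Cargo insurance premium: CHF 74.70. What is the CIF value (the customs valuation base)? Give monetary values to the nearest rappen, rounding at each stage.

CIF value: CHF 325218.74

CIF = FOB price + freight + insurance
CIF = 322589.11 + 2554.93 + 74.70 = 325218.74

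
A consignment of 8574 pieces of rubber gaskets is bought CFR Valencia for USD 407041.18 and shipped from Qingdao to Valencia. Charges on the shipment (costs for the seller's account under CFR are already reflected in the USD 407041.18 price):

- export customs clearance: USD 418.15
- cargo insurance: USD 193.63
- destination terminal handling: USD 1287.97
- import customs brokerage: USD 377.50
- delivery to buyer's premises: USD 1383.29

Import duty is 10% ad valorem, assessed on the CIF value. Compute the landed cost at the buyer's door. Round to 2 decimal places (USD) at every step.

CFR: the seller pays costs through ocean freight to the destination port, but not insurance.
Already in the invoice (seller's account under CFR): export clearance — exclude.
CIF value = CFR price + insurance = 407041.18 + 193.63 = 407234.81
Import duty = 407234.81 × 10% = 40723.48
Buyer bears: insurance 193.63 + destination terminal 1287.97 + brokerage 377.50 + delivery 1383.29 + duty 40723.48 = 43965.87
Landed cost = invoice 407041.18 + 43965.87 = 451007.05

Total landed cost: USD 451007.05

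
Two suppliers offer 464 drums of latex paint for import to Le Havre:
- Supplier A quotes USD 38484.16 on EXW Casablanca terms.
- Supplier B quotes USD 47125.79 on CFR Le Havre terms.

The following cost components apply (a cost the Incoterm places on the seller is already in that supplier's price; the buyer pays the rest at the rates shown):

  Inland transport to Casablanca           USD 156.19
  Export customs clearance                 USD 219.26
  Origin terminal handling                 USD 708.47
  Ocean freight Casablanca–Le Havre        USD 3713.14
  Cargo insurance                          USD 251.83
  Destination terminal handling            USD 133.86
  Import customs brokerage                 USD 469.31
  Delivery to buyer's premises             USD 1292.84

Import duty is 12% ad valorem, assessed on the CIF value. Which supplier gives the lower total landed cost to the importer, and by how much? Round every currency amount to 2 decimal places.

Supplier A (EXW):
CIF value = EXW price + inland to port + export clearance + origin terminal + freight + insurance = 38484.16 + 156.19 + 219.26 + 708.47 + 3713.14 + 251.83 = 43533.05
Import duty = 43533.05 × 12% = 5223.97
Buyer bears (A): 156.19 + 219.26 + 708.47 + 3713.14 + 251.83 + 133.86 + 469.31 + 1292.84 = 6944.90
Landed cost (A) = invoice 38484.16 + 6944.90 + duty 5223.97 = 50653.03
Supplier B (CFR):
CIF value = CFR price + insurance = 47125.79 + 251.83 = 47377.62
Import duty = 47377.62 × 12% = 5685.31
Buyer bears (B): 251.83 + 133.86 + 469.31 + 1292.84 = 2147.84
Landed cost (B) = invoice 47125.79 + 2147.84 + duty 5685.31 = 54958.94
Difference = |50653.03 − 54958.94| = 4305.91

Supplier A is cheaper by USD 4305.91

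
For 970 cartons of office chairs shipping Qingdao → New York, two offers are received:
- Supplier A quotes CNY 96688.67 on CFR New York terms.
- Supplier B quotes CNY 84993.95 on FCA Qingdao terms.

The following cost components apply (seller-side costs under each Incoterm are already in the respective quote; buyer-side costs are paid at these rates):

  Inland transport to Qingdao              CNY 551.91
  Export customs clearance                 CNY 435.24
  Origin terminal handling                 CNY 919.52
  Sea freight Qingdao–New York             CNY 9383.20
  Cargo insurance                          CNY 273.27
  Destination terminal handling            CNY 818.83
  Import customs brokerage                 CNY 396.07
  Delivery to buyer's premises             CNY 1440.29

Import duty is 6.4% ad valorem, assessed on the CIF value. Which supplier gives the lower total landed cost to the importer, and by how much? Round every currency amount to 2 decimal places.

Supplier B is cheaper by CNY 1481.08

Supplier A (CFR):
CIF value = CFR price + insurance = 96688.67 + 273.27 = 96961.94
Import duty = 96961.94 × 6.4% = 6205.56
Buyer bears (A): 273.27 + 818.83 + 396.07 + 1440.29 = 2928.46
Landed cost (A) = invoice 96688.67 + 2928.46 + duty 6205.56 = 105822.69
Supplier B (FCA):
CIF value = FCA price + origin terminal + freight + insurance = 84993.95 + 919.52 + 9383.20 + 273.27 = 95569.94
Import duty = 95569.94 × 6.4% = 6116.48
Buyer bears (B): 919.52 + 9383.20 + 273.27 + 818.83 + 396.07 + 1440.29 = 13231.18
Landed cost (B) = invoice 84993.95 + 13231.18 + duty 6116.48 = 104341.61
Difference = |105822.69 − 104341.61| = 1481.08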